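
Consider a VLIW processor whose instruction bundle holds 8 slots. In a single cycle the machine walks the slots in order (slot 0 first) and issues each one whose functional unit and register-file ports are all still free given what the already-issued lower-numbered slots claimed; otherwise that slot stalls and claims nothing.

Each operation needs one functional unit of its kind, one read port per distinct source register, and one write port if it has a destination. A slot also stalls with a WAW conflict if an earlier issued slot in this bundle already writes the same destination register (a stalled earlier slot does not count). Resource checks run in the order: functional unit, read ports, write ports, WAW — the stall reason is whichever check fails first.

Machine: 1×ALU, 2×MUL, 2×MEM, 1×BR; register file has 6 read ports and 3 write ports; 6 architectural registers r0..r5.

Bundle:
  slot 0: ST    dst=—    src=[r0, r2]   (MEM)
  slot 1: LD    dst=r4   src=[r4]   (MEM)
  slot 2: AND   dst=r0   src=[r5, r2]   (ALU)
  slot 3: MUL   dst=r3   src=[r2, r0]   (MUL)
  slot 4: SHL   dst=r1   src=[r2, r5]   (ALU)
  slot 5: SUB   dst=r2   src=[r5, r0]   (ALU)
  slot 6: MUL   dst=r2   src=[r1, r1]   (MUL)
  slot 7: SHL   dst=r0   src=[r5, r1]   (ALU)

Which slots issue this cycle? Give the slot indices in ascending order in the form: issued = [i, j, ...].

issued = [0, 1, 2, 6]

  0. MEM ⇒ go  {1A/2Mu/1Ld/1B | 4r 3w}
  1. MEM→r4 ⇒ go  {1A/2Mu/0Ld/1B | 3r 2w}
  2. ALU→r0 ⇒ go  {0A/2Mu/0Ld/1B | 1r 1w}
  3. MUL→r3 ⇒ no(RD_PORT)  {0A/2Mu/0Ld/1B | 1r 1w}
  4. ALU→r1 ⇒ no(FU)  {0A/2Mu/0Ld/1B | 1r 1w}
  5. ALU→r2 ⇒ no(FU)  {0A/2Mu/0Ld/1B | 1r 1w}
  6. MUL→r2 ⇒ go  {0A/1Mu/0Ld/1B | 0r 0w}
  7. ALU→r0 ⇒ no(FU)  {0A/1Mu/0Ld/1B | 0r 0w}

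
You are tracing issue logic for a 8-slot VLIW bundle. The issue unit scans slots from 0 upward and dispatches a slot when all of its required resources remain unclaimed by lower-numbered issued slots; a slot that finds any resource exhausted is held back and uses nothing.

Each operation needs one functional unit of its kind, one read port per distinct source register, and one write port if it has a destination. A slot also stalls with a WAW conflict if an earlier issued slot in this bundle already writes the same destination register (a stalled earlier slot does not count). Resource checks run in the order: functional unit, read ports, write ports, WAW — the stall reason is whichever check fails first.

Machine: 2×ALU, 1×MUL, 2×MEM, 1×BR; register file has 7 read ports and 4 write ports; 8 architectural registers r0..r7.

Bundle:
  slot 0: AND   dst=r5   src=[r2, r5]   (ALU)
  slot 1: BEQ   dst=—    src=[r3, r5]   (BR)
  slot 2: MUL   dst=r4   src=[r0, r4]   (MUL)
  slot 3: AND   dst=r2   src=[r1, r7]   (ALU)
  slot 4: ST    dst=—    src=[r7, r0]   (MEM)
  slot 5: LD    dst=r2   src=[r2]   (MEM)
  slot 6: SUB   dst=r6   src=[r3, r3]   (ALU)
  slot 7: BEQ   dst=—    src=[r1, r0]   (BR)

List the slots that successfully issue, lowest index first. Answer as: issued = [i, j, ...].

issued = [0, 1, 2, 5]

  0. ALU→r5 ⇒ go  {1A/1Mu/2Ld/1B | 5r 3w}
  1. BR ⇒ go  {1A/1Mu/2Ld/0B | 3r 3w}
  2. MUL→r4 ⇒ go  {1A/0Mu/2Ld/0B | 1r 2w}
  3. ALU→r2 ⇒ no(RD_PORT)  {1A/0Mu/2Ld/0B | 1r 2w}
  4. MEM ⇒ no(RD_PORT)  {1A/0Mu/2Ld/0B | 1r 2w}
  5. MEM→r2 ⇒ go  {1A/0Mu/1Ld/0B | 0r 1w}
  6. ALU→r6 ⇒ no(RD_PORT)  {1A/0Mu/1Ld/0B | 0r 1w}
  7. BR ⇒ no(FU)  {1A/0Mu/1Ld/0B | 0r 1w}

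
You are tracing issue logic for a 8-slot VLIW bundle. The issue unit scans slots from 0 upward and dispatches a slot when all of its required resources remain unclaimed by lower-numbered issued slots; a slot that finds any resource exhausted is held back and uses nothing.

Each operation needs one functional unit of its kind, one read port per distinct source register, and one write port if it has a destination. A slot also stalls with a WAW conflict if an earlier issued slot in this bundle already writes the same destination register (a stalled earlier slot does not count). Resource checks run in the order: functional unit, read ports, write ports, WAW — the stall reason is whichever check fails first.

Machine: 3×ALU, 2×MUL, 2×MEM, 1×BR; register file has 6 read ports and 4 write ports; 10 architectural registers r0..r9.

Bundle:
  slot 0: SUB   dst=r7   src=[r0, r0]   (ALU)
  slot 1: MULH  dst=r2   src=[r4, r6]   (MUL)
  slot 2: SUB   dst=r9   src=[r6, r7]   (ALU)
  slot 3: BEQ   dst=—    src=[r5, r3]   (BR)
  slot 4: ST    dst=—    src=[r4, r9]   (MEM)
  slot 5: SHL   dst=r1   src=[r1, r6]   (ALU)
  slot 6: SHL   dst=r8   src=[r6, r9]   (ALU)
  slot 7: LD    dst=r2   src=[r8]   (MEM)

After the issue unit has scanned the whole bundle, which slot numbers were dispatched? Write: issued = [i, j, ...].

issued = [0, 1, 2]

slot 0 (ALU): ISSUE — free A2,Mu2,Ld2,B1 rp5 wp3
slot 1 (MUL): ISSUE — free A2,Mu1,Ld2,B1 rp3 wp2
slot 2 (ALU): ISSUE — free A1,Mu1,Ld2,B1 rp1 wp1
slot 3 (BR): stall RD_PORT — free A1,Mu1,Ld2,B1 rp1 wp1
slot 4 (MEM): stall RD_PORT — free A1,Mu1,Ld2,B1 rp1 wp1
slot 5 (ALU): stall RD_PORT — free A1,Mu1,Ld2,B1 rp1 wp1
slot 6 (ALU): stall RD_PORT — free A1,Mu1,Ld2,B1 rp1 wp1
slot 7 (MEM): stall WAW — free A1,Mu1,Ld2,B1 rp1 wp1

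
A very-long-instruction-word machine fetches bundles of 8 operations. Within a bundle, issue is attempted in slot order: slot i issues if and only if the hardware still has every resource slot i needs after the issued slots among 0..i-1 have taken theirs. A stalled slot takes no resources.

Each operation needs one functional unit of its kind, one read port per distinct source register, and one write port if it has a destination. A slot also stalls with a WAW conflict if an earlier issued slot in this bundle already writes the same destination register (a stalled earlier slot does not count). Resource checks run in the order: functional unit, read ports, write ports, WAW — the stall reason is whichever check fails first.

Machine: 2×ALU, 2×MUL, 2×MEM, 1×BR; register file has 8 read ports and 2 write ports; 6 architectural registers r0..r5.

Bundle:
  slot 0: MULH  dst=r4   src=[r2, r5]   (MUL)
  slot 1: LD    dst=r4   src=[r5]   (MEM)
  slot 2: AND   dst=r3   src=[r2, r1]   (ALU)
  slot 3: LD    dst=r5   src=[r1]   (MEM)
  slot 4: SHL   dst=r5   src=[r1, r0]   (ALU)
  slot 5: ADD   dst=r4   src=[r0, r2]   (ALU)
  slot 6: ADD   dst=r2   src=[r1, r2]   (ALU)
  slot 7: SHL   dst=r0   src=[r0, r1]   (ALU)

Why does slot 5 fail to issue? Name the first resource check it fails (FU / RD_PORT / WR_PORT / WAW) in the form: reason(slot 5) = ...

reason(slot 5) = WR_PORT

(0) want 1×MUL +2rd +1wr — yes → AL2|MU1|ME2|BR1|rd6|wr1
(1) want 1×MEM +1rd +1wr — WAW → AL2|MU1|ME2|BR1|rd6|wr1
(2) want 1×ALU +2rd +1wr — yes → AL1|MU1|ME2|BR1|rd4|wr0
(3) want 1×MEM +1rd +1wr — WR_PORT → AL1|MU1|ME2|BR1|rd4|wr0
(4) want 1×ALU +2rd +1wr — WR_PORT → AL1|MU1|ME2|BR1|rd4|wr0
(5) want 1×ALU +2rd +1wr — WR_PORT → AL1|MU1|ME2|BR1|rd4|wr0
(6) want 1×ALU +2rd +1wr — WR_PORT → AL1|MU1|ME2|BR1|rd4|wr0
(7) want 1×ALU +2rd +1wr — WR_PORT → AL1|MU1|ME2|BR1|rd4|wr0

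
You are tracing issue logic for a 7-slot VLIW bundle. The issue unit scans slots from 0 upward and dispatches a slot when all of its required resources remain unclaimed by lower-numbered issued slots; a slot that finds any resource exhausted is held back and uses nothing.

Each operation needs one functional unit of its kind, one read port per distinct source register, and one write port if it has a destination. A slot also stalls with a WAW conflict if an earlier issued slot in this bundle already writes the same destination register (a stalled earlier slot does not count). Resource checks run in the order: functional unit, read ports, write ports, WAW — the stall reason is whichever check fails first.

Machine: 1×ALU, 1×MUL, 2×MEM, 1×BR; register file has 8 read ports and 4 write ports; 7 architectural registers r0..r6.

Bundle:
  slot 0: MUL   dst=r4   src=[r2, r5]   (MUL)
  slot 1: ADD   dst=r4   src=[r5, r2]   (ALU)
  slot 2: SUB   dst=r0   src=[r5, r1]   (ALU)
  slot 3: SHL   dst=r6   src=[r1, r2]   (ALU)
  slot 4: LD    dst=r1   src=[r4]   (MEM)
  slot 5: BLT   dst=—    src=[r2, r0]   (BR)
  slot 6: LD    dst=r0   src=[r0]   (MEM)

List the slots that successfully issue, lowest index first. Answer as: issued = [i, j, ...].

slot 0 (MUL): ISSUE — free A1,Mu0,Ld2,B1 rp6 wp3
slot 1 (ALU): stall WAW — free A1,Mu0,Ld2,B1 rp6 wp3
slot 2 (ALU): ISSUE — free A0,Mu0,Ld2,B1 rp4 wp2
slot 3 (ALU): stall FU — free A0,Mu0,Ld2,B1 rp4 wp2
slot 4 (MEM): ISSUE — free A0,Mu0,Ld1,B1 rp3 wp1
slot 5 (BR): ISSUE — free A0,Mu0,Ld1,B0 rp1 wp1
slot 6 (MEM): stall WAW — free A0,Mu0,Ld1,B0 rp1 wp1

issued = [0, 2, 4, 5]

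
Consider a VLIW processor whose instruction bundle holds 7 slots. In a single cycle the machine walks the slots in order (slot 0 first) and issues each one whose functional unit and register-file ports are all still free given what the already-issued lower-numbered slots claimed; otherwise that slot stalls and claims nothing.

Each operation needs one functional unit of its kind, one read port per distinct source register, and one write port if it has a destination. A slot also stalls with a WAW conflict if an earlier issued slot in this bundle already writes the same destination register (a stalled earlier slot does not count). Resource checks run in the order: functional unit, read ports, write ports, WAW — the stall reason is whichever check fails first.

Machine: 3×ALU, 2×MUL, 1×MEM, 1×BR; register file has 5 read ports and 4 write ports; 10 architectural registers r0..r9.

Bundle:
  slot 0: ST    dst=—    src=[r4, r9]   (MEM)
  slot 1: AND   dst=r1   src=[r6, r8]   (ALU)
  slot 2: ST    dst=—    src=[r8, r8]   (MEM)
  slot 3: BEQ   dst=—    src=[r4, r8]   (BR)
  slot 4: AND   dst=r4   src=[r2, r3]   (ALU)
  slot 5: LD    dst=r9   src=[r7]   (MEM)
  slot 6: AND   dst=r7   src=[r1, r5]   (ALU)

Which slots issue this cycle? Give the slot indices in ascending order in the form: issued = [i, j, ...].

(0) want 1×MEM +2rd +0wr — yes → AL3|MU2|ME0|BR1|rd3|wr4
(1) want 1×ALU +2rd +1wr — yes → AL2|MU2|ME0|BR1|rd1|wr3
(2) want 1×MEM +1rd +0wr — FU → AL2|MU2|ME0|BR1|rd1|wr3
(3) want 1×BR +2rd +0wr — RD_PORT → AL2|MU2|ME0|BR1|rd1|wr3
(4) want 1×ALU +2rd +1wr — RD_PORT → AL2|MU2|ME0|BR1|rd1|wr3
(5) want 1×MEM +1rd +1wr — FU → AL2|MU2|ME0|BR1|rd1|wr3
(6) want 1×ALU +2rd +1wr — RD_PORT → AL2|MU2|ME0|BR1|rd1|wr3

issued = [0, 1]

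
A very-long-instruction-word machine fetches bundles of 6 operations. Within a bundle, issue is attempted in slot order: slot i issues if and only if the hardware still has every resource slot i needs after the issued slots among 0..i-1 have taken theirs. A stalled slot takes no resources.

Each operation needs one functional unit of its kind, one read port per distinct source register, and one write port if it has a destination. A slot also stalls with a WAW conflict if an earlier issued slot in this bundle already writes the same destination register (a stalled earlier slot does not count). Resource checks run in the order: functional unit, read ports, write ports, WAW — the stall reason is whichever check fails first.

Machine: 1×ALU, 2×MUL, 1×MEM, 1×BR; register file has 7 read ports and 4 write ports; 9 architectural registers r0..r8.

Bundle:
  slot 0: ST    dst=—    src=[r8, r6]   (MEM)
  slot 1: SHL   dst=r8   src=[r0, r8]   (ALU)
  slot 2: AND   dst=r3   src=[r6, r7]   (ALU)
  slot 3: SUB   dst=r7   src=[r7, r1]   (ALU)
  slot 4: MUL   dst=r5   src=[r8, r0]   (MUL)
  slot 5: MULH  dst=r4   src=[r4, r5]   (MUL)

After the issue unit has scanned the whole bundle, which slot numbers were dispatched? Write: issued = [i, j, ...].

issued = [0, 1, 4]

(0) want 1×MEM +2rd +0wr — yes → AL1|MU2|ME0|BR1|rd5|wr4
(1) want 1×ALU +2rd +1wr — yes → AL0|MU2|ME0|BR1|rd3|wr3
(2) want 1×ALU +2rd +1wr — FU → AL0|MU2|ME0|BR1|rd3|wr3
(3) want 1×ALU +2rd +1wr — FU → AL0|MU2|ME0|BR1|rd3|wr3
(4) want 1×MUL +2rd +1wr — yes → AL0|MU1|ME0|BR1|rd1|wr2
(5) want 1×MUL +2rd +1wr — RD_PORT → AL0|MU1|ME0|BR1|rd1|wr2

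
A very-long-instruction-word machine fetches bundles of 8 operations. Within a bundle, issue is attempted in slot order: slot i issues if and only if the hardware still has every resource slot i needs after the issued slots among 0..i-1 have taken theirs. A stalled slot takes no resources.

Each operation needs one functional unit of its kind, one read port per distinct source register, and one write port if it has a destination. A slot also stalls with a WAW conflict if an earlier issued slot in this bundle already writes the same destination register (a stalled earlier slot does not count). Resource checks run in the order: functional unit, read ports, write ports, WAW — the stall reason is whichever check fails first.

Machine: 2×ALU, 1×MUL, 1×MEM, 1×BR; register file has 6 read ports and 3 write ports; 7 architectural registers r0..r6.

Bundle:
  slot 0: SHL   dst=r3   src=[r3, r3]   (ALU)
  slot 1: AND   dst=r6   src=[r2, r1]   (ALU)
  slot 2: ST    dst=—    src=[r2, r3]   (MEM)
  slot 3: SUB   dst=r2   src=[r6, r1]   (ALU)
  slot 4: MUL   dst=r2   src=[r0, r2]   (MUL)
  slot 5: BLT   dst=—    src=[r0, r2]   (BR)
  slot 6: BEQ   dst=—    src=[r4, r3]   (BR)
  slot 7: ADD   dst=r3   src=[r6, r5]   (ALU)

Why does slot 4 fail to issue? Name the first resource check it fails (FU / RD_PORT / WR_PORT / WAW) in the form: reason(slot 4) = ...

reason(slot 4) = RD_PORT

  0. ALU→r3 ⇒ go  {1A/1Mu/1Ld/1B | 5r 2w}
  1. ALU→r6 ⇒ go  {0A/1Mu/1Ld/1B | 3r 1w}
  2. MEM ⇒ go  {0A/1Mu/0Ld/1B | 1r 1w}
  3. ALU→r2 ⇒ no(FU)  {0A/1Mu/0Ld/1B | 1r 1w}
  4. MUL→r2 ⇒ no(RD_PORT)  {0A/1Mu/0Ld/1B | 1r 1w}
  5. BR ⇒ no(RD_PORT)  {0A/1Mu/0Ld/1B | 1r 1w}
  6. BR ⇒ no(RD_PORT)  {0A/1Mu/0Ld/1B | 1r 1w}
  7. ALU→r3 ⇒ no(FU)  {0A/1Mu/0Ld/1B | 1r 1w}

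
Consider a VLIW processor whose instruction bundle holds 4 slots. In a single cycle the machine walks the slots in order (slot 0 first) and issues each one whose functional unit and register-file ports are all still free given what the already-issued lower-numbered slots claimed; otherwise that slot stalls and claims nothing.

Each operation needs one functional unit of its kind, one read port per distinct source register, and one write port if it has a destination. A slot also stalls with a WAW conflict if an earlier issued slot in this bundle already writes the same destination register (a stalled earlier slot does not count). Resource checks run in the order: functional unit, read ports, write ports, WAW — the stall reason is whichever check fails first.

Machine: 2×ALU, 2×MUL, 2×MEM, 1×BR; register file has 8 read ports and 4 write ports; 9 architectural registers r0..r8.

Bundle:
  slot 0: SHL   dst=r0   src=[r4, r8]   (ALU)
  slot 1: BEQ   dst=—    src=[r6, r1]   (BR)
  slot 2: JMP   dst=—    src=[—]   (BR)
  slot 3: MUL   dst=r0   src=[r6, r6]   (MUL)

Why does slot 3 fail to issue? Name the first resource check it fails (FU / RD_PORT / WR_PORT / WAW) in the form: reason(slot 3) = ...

reason(slot 3) = WAW

#0 ALU src=r4,r8 dispatched  <A:1 Mu:2 Ld:2 B:1 rd:6 wr:3>
#1 BR src=r6,r1 dispatched  <A:1 Mu:2 Ld:2 B:0 rd:4 wr:3>
#2 BR src=- held:FU  <A:1 Mu:2 Ld:2 B:0 rd:4 wr:3>
#3 MUL src=r6,r6 held:WAW  <A:1 Mu:2 Ld:2 B:0 rd:4 wr:3>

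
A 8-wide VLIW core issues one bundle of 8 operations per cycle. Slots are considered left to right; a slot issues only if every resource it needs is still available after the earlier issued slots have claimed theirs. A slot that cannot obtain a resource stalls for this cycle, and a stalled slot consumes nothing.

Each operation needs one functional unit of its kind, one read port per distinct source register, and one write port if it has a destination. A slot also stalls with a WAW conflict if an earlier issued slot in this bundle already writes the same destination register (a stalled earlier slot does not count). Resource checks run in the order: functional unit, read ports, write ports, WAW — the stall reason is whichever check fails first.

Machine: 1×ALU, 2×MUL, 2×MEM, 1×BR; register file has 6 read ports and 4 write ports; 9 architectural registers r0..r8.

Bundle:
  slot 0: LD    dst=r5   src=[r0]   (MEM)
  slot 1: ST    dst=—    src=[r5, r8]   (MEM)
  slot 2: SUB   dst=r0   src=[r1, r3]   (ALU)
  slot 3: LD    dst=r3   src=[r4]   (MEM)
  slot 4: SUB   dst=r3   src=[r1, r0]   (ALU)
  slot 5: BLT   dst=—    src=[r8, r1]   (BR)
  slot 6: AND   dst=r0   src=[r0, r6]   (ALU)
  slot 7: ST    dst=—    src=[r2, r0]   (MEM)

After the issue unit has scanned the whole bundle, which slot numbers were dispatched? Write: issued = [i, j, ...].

[0] MEM needs rd=1 wr=1: ok; after: ALU=1 MUL=2 MEM=1 BR=1, R=5, W=3
[1] MEM needs rd=2 wr=0: ok; after: ALU=1 MUL=2 MEM=0 BR=1, R=3, W=3
[2] ALU needs rd=2 wr=1: ok; after: ALU=0 MUL=2 MEM=0 BR=1, R=1, W=2
[3] MEM needs rd=1 wr=1: FU; after: ALU=0 MUL=2 MEM=0 BR=1, R=1, W=2
[4] ALU needs rd=2 wr=1: FU; after: ALU=0 MUL=2 MEM=0 BR=1, R=1, W=2
[5] BR needs rd=2 wr=0: RD_PORT; after: ALU=0 MUL=2 MEM=0 BR=1, R=1, W=2
[6] ALU needs rd=2 wr=1: FU; after: ALU=0 MUL=2 MEM=0 BR=1, R=1, W=2
[7] MEM needs rd=2 wr=0: FU; after: ALU=0 MUL=2 MEM=0 BR=1, R=1, W=2

issued = [0, 1, 2]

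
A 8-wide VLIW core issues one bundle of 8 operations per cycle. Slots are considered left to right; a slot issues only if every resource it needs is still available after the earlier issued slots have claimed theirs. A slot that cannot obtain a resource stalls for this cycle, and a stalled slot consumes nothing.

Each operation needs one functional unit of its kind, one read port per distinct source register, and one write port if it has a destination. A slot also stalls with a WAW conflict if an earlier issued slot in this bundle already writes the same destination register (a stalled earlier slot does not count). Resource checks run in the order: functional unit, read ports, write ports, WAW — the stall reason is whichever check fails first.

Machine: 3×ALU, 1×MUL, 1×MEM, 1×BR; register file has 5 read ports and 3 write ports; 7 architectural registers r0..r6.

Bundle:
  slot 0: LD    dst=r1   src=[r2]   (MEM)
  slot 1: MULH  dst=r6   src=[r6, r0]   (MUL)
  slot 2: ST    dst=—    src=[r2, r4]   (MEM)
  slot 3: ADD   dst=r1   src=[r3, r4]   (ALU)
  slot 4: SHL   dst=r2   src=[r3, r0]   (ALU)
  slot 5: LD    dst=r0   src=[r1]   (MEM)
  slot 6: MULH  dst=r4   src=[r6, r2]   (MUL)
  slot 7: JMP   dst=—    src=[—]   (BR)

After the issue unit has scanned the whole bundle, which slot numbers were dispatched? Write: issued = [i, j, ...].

(0) want 1×MEM +1rd +1wr — yes → AL3|MU1|ME0|BR1|rd4|wr2
(1) want 1×MUL +2rd +1wr — yes → AL3|MU0|ME0|BR1|rd2|wr1
(2) want 1×MEM +2rd +0wr — FU → AL3|MU0|ME0|BR1|rd2|wr1
(3) want 1×ALU +2rd +1wr — WAW → AL3|MU0|ME0|BR1|rd2|wr1
(4) want 1×ALU +2rd +1wr — yes → AL2|MU0|ME0|BR1|rd0|wr0
(5) want 1×MEM +1rd +1wr — FU → AL2|MU0|ME0|BR1|rd0|wr0
(6) want 1×MUL +2rd +1wr — FU → AL2|MU0|ME0|BR1|rd0|wr0
(7) want 1×BR +0rd +0wr — yes → AL2|MU0|ME0|BR0|rd0|wr0

issued = [0, 1, 4, 7]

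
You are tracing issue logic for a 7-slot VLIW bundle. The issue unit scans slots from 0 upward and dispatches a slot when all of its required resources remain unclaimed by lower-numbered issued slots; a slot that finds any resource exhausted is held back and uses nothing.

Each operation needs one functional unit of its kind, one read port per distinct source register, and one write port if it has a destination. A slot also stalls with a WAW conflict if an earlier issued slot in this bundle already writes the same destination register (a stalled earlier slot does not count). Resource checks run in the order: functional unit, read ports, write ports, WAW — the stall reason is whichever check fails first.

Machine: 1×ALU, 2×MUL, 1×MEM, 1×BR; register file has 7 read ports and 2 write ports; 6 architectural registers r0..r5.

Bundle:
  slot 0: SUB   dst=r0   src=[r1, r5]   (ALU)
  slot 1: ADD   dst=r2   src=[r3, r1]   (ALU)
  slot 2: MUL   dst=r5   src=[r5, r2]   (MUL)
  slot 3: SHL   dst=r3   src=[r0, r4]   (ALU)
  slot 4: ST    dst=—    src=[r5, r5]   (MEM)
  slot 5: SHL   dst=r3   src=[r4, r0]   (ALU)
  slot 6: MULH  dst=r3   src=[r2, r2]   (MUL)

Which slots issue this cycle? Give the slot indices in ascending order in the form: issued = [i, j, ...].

slot 0 (ALU): ISSUE — free A0,Mu2,Ld1,B1 rp5 wp1
slot 1 (ALU): stall FU — free A0,Mu2,Ld1,B1 rp5 wp1
slot 2 (MUL): ISSUE — free A0,Mu1,Ld1,B1 rp3 wp0
slot 3 (ALU): stall FU — free A0,Mu1,Ld1,B1 rp3 wp0
slot 4 (MEM): ISSUE — free A0,Mu1,Ld0,B1 rp2 wp0
slot 5 (ALU): stall FU — free A0,Mu1,Ld0,B1 rp2 wp0
slot 6 (MUL): stall WR_PORT — free A0,Mu1,Ld0,B1 rp2 wp0

issued = [0, 2, 4]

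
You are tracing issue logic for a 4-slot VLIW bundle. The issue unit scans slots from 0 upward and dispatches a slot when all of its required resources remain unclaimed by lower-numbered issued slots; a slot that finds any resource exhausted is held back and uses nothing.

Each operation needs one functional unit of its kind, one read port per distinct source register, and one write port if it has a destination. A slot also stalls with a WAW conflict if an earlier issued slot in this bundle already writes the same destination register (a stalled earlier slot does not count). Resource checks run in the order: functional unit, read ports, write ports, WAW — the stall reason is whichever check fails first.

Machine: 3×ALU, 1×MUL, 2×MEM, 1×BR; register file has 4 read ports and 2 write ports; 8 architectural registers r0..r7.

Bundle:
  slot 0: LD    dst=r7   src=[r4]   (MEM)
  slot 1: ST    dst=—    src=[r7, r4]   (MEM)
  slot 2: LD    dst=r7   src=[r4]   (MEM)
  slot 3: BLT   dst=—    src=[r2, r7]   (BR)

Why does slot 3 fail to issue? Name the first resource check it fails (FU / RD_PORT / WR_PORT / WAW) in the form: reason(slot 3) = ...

(0) want 1×MEM +1rd +1wr — yes → AL3|MU1|ME1|BR1|rd3|wr1
(1) want 1×MEM +2rd +0wr — yes → AL3|MU1|ME0|BR1|rd1|wr1
(2) want 1×MEM +1rd +1wr — FU → AL3|MU1|ME0|BR1|rd1|wr1
(3) want 1×BR +2rd +0wr — RD_PORT → AL3|MU1|ME0|BR1|rd1|wr1

reason(slot 3) = RD_PORT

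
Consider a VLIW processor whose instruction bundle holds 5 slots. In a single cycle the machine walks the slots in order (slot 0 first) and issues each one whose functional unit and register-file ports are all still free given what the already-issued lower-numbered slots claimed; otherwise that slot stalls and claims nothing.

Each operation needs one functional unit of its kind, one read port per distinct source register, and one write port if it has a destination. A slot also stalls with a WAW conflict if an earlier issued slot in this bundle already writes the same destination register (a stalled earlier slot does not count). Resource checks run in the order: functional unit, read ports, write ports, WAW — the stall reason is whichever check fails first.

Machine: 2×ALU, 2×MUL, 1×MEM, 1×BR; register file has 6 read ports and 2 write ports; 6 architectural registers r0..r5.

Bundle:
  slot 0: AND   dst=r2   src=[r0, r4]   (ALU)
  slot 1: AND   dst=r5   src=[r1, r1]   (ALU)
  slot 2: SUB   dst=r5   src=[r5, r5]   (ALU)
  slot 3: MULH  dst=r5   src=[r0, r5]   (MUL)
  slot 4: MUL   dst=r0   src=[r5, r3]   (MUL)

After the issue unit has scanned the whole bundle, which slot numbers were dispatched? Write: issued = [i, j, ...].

issued = [0, 1]

  0. ALU→r2 ⇒ go  {1A/2Mu/1Ld/1B | 4r 1w}
  1. ALU→r5 ⇒ go  {0A/2Mu/1Ld/1B | 3r 0w}
  2. ALU→r5 ⇒ no(FU)  {0A/2Mu/1Ld/1B | 3r 0w}
  3. MUL→r5 ⇒ no(WR_PORT)  {0A/2Mu/1Ld/1B | 3r 0w}
  4. MUL→r0 ⇒ no(WR_PORT)  {0A/2Mu/1Ld/1B | 3r 0w}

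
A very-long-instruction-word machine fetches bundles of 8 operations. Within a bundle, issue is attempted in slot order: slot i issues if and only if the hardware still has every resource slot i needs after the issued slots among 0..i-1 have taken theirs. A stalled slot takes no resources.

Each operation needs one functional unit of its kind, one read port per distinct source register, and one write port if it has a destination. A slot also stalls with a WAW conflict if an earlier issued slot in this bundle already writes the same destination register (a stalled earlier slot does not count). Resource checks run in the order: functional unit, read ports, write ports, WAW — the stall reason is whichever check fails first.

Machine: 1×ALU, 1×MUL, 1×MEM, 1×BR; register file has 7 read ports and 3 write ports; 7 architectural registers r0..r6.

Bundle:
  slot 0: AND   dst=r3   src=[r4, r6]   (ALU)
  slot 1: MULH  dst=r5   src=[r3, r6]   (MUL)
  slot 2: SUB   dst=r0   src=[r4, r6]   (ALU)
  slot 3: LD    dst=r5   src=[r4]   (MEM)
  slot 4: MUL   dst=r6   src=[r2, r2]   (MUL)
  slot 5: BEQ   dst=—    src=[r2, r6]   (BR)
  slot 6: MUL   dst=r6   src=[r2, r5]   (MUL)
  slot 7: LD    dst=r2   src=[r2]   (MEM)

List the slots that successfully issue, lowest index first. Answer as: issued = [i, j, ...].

issued = [0, 1, 5, 7]

#0 ALU src=r4,r6 dispatched  <A:0 Mu:1 Ld:1 B:1 rd:5 wr:2>
#1 MUL src=r3,r6 dispatched  <A:0 Mu:0 Ld:1 B:1 rd:3 wr:1>
#2 ALU src=r4,r6 held:FU  <A:0 Mu:0 Ld:1 B:1 rd:3 wr:1>
#3 MEM src=r4 held:WAW  <A:0 Mu:0 Ld:1 B:1 rd:3 wr:1>
#4 MUL src=r2,r2 held:FU  <A:0 Mu:0 Ld:1 B:1 rd:3 wr:1>
#5 BR src=r2,r6 dispatched  <A:0 Mu:0 Ld:1 B:0 rd:1 wr:1>
#6 MUL src=r2,r5 held:FU  <A:0 Mu:0 Ld:1 B:0 rd:1 wr:1>
#7 MEM src=r2 dispatched  <A:0 Mu:0 Ld:0 B:0 rd:0 wr:0>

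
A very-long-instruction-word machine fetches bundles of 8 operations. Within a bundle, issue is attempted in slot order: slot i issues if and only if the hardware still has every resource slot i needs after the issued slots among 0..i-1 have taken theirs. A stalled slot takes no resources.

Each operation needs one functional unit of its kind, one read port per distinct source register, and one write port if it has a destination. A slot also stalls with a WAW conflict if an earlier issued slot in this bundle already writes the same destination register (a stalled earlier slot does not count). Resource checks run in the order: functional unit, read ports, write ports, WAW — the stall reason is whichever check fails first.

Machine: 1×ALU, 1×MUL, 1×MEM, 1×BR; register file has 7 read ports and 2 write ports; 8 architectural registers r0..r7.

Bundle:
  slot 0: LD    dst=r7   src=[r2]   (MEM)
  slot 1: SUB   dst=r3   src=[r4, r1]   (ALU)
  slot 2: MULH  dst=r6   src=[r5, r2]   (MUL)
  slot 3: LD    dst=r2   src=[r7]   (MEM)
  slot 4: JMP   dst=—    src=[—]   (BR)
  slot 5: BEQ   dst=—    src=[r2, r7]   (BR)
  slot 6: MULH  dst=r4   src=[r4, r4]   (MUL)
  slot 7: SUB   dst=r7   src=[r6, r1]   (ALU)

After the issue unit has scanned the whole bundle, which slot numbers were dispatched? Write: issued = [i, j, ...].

issued = [0, 1, 4]

[0] MEM needs rd=1 wr=1: ok; after: ALU=1 MUL=1 MEM=0 BR=1, R=6, W=1
[1] ALU needs rd=2 wr=1: ok; after: ALU=0 MUL=1 MEM=0 BR=1, R=4, W=0
[2] MUL needs rd=2 wr=1: WR_PORT; after: ALU=0 MUL=1 MEM=0 BR=1, R=4, W=0
[3] MEM needs rd=1 wr=1: FU; after: ALU=0 MUL=1 MEM=0 BR=1, R=4, W=0
[4] BR needs rd=0 wr=0: ok; after: ALU=0 MUL=1 MEM=0 BR=0, R=4, W=0
[5] BR needs rd=2 wr=0: FU; after: ALU=0 MUL=1 MEM=0 BR=0, R=4, W=0
[6] MUL needs rd=1 wr=1: WR_PORT; after: ALU=0 MUL=1 MEM=0 BR=0, R=4, W=0
[7] ALU needs rd=2 wr=1: FU; after: ALU=0 MUL=1 MEM=0 BR=0, R=4, W=0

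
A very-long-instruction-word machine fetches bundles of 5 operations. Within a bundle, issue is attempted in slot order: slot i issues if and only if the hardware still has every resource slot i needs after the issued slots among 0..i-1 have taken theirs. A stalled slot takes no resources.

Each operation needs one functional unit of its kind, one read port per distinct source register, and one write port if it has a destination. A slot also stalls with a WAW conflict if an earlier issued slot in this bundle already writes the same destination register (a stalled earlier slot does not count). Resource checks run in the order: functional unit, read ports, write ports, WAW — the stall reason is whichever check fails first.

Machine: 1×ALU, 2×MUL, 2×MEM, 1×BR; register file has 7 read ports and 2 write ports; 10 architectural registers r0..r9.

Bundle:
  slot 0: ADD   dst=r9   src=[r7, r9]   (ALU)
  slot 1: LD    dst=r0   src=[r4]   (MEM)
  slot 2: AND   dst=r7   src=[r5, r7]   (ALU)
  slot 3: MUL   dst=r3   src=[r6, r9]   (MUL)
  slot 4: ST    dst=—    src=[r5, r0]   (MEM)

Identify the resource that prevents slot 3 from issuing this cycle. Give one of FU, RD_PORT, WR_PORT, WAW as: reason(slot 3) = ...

[0] ALU needs rd=2 wr=1: ok; after: ALU=0 MUL=2 MEM=2 BR=1, R=5, W=1
[1] MEM needs rd=1 wr=1: ok; after: ALU=0 MUL=2 MEM=1 BR=1, R=4, W=0
[2] ALU needs rd=2 wr=1: FU; after: ALU=0 MUL=2 MEM=1 BR=1, R=4, W=0
[3] MUL needs rd=2 wr=1: WR_PORT; after: ALU=0 MUL=2 MEM=1 BR=1, R=4, W=0
[4] MEM needs rd=2 wr=0: ok; after: ALU=0 MUL=2 MEM=0 BR=1, R=2, W=0

reason(slot 3) = WR_PORT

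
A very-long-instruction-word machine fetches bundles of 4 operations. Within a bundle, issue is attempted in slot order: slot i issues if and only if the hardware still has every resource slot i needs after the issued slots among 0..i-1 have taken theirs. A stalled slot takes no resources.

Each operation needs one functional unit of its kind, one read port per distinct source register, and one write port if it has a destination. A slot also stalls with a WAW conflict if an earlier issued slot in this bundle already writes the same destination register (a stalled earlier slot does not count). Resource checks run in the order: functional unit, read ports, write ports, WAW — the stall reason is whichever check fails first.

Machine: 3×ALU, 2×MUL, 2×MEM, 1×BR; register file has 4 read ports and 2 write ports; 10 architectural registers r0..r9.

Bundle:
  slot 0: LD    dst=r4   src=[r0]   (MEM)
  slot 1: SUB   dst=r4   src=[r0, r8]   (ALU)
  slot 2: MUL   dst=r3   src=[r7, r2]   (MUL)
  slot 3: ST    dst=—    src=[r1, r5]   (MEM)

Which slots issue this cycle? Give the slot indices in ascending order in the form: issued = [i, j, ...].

  0. MEM→r4 ⇒ go  {3A/2Mu/1Ld/1B | 3r 1w}
  1. ALU→r4 ⇒ no(WAW)  {3A/2Mu/1Ld/1B | 3r 1w}
  2. MUL→r3 ⇒ go  {3A/1Mu/1Ld/1B | 1r 0w}
  3. MEM ⇒ no(RD_PORT)  {3A/1Mu/1Ld/1B | 1r 0w}

issued = [0, 2]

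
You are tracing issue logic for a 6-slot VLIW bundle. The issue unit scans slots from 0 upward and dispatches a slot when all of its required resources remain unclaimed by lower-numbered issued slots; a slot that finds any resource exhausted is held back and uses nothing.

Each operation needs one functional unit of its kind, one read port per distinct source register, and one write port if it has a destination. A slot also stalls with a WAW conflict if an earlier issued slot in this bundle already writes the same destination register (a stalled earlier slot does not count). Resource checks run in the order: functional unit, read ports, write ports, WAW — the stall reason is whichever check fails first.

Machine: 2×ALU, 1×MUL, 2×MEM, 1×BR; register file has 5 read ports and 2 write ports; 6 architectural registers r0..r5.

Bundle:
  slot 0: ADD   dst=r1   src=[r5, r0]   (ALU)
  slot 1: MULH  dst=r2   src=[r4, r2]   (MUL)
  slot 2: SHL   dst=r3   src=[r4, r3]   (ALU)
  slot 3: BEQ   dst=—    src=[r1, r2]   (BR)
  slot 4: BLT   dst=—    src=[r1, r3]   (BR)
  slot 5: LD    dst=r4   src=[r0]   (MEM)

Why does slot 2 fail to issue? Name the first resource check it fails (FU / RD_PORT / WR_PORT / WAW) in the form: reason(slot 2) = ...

#0 ALU src=r5,r0 dispatched  <A:1 Mu:1 Ld:2 B:1 rd:3 wr:1>
#1 MUL src=r4,r2 dispatched  <A:1 Mu:0 Ld:2 B:1 rd:1 wr:0>
#2 ALU src=r4,r3 held:RD_PORT  <A:1 Mu:0 Ld:2 B:1 rd:1 wr:0>
#3 BR src=r1,r2 held:RD_PORT  <A:1 Mu:0 Ld:2 B:1 rd:1 wr:0>
#4 BR src=r1,r3 held:RD_PORT  <A:1 Mu:0 Ld:2 B:1 rd:1 wr:0>
#5 MEM src=r0 held:WR_PORT  <A:1 Mu:0 Ld:2 B:1 rd:1 wr:0>

reason(slot 2) = RD_PORT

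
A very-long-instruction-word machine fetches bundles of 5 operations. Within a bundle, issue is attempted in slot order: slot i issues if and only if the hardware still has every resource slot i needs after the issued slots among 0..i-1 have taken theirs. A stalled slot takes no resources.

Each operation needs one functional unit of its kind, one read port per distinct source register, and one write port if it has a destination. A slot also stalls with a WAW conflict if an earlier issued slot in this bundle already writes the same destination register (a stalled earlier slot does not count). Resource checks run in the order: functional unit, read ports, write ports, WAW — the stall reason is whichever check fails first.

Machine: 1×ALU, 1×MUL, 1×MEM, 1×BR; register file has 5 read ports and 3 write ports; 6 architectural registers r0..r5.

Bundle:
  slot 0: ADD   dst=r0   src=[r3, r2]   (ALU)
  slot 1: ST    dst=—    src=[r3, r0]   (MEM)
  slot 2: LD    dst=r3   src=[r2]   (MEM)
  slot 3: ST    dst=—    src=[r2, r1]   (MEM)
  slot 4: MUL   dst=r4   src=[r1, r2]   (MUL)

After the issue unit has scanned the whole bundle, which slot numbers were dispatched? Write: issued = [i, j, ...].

#0 ALU src=r3,r2 dispatched  <A:0 Mu:1 Ld:1 B:1 rd:3 wr:2>
#1 MEM src=r3,r0 dispatched  <A:0 Mu:1 Ld:0 B:1 rd:1 wr:2>
#2 MEM src=r2 held:FU  <A:0 Mu:1 Ld:0 B:1 rd:1 wr:2>
#3 MEM src=r2,r1 held:FU  <A:0 Mu:1 Ld:0 B:1 rd:1 wr:2>
#4 MUL src=r1,r2 held:RD_PORT  <A:0 Mu:1 Ld:0 B:1 rd:1 wr:2>

issued = [0, 1]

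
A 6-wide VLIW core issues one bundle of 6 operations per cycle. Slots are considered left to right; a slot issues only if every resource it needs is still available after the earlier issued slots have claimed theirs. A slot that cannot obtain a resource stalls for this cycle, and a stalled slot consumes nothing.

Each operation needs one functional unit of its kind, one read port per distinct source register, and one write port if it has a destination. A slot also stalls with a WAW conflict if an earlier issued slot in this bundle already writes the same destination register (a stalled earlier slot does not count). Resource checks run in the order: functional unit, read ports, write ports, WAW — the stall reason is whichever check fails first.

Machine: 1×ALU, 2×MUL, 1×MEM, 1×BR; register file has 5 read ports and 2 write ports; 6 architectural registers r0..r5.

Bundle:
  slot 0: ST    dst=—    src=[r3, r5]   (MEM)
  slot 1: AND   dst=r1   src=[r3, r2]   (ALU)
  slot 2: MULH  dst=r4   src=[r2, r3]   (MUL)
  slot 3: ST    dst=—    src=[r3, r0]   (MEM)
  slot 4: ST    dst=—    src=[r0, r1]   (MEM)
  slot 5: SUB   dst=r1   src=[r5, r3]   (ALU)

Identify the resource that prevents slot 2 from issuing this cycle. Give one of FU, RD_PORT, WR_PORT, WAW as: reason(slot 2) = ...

#0 MEM src=r3,r5 dispatched  <A:1 Mu:2 Ld:0 B:1 rd:3 wr:2>
#1 ALU src=r3,r2 dispatched  <A:0 Mu:2 Ld:0 B:1 rd:1 wr:1>
#2 MUL src=r2,r3 held:RD_PORT  <A:0 Mu:2 Ld:0 B:1 rd:1 wr:1>
#3 MEM src=r3,r0 held:FU  <A:0 Mu:2 Ld:0 B:1 rd:1 wr:1>
#4 MEM src=r0,r1 held:FU  <A:0 Mu:2 Ld:0 B:1 rd:1 wr:1>
#5 ALU src=r5,r3 held:FU  <A:0 Mu:2 Ld:0 B:1 rd:1 wr:1>

reason(slot 2) = RD_PORT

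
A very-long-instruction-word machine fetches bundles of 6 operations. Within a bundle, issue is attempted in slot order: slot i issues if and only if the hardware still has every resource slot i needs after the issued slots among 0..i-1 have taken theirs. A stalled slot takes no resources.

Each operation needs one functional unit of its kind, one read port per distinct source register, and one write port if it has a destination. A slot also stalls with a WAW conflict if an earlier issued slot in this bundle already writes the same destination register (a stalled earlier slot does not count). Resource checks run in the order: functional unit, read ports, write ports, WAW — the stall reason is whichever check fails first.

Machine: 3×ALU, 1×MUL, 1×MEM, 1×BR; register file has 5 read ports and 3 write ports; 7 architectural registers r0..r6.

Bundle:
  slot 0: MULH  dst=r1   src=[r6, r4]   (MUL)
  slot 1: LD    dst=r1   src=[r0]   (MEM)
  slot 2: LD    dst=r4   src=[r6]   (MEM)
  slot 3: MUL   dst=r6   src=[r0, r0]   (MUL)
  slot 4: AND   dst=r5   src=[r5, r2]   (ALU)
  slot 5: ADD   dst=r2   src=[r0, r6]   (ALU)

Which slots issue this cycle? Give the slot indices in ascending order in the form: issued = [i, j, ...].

slot 0 (MUL): ISSUE — free A3,Mu0,Ld1,B1 rp3 wp2
slot 1 (MEM): stall WAW — free A3,Mu0,Ld1,B1 rp3 wp2
slot 2 (MEM): ISSUE — free A3,Mu0,Ld0,B1 rp2 wp1
slot 3 (MUL): stall FU — free A3,Mu0,Ld0,B1 rp2 wp1
slot 4 (ALU): ISSUE — free A2,Mu0,Ld0,B1 rp0 wp0
slot 5 (ALU): stall RD_PORT — free A2,Mu0,Ld0,B1 rp0 wp0

issued = [0, 2, 4]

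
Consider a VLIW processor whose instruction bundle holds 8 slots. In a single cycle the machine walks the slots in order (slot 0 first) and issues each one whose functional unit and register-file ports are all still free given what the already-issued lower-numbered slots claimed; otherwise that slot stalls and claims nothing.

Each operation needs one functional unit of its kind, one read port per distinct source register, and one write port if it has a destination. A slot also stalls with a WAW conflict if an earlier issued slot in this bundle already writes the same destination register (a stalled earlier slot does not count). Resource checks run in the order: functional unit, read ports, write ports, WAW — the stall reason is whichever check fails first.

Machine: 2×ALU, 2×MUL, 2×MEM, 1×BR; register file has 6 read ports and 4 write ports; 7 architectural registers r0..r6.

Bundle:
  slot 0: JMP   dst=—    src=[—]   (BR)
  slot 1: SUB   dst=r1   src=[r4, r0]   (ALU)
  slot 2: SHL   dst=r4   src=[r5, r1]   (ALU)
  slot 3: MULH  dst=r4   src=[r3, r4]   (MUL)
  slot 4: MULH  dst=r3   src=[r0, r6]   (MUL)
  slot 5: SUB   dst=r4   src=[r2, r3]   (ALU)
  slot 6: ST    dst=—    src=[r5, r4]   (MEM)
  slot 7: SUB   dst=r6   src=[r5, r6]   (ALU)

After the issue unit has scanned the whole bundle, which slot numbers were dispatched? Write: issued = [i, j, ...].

issued = [0, 1, 2, 4]

[0] BR needs rd=0 wr=0: ok; after: ALU=2 MUL=2 MEM=2 BR=0, R=6, W=4
[1] ALU needs rd=2 wr=1: ok; after: ALU=1 MUL=2 MEM=2 BR=0, R=4, W=3
[2] ALU needs rd=2 wr=1: ok; after: ALU=0 MUL=2 MEM=2 BR=0, R=2, W=2
[3] MUL needs rd=2 wr=1: WAW; after: ALU=0 MUL=2 MEM=2 BR=0, R=2, W=2
[4] MUL needs rd=2 wr=1: ok; after: ALU=0 MUL=1 MEM=2 BR=0, R=0, W=1
[5] ALU needs rd=2 wr=1: FU; after: ALU=0 MUL=1 MEM=2 BR=0, R=0, W=1
[6] MEM needs rd=2 wr=0: RD_PORT; after: ALU=0 MUL=1 MEM=2 BR=0, R=0, W=1
[7] ALU needs rd=2 wr=1: FU; after: ALU=0 MUL=1 MEM=2 BR=0, R=0, W=1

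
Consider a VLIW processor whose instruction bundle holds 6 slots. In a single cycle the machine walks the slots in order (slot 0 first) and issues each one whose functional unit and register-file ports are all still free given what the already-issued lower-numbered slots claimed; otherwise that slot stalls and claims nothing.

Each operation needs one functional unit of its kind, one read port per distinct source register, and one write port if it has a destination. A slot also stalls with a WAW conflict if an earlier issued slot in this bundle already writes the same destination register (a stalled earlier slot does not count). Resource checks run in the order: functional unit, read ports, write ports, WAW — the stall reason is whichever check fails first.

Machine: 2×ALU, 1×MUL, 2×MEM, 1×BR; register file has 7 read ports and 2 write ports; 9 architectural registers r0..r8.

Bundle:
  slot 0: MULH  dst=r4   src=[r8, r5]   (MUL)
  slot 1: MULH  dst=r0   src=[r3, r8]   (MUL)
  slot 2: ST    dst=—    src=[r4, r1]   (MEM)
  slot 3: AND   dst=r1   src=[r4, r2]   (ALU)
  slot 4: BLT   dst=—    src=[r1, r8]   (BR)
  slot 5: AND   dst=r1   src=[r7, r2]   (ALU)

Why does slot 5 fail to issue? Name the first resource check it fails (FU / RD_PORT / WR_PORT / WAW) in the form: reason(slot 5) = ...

[0] MUL needs rd=2 wr=1: ok; after: ALU=2 MUL=0 MEM=2 BR=1, R=5, W=1
[1] MUL needs rd=2 wr=1: FU; after: ALU=2 MUL=0 MEM=2 BR=1, R=5, W=1
[2] MEM needs rd=2 wr=0: ok; after: ALU=2 MUL=0 MEM=1 BR=1, R=3, W=1
[3] ALU needs rd=2 wr=1: ok; after: ALU=1 MUL=0 MEM=1 BR=1, R=1, W=0
[4] BR needs rd=2 wr=0: RD_PORT; after: ALU=1 MUL=0 MEM=1 BR=1, R=1, W=0
[5] ALU needs rd=2 wr=1: RD_PORT; after: ALU=1 MUL=0 MEM=1 BR=1, R=1, W=0

reason(slot 5) = RD_PORT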